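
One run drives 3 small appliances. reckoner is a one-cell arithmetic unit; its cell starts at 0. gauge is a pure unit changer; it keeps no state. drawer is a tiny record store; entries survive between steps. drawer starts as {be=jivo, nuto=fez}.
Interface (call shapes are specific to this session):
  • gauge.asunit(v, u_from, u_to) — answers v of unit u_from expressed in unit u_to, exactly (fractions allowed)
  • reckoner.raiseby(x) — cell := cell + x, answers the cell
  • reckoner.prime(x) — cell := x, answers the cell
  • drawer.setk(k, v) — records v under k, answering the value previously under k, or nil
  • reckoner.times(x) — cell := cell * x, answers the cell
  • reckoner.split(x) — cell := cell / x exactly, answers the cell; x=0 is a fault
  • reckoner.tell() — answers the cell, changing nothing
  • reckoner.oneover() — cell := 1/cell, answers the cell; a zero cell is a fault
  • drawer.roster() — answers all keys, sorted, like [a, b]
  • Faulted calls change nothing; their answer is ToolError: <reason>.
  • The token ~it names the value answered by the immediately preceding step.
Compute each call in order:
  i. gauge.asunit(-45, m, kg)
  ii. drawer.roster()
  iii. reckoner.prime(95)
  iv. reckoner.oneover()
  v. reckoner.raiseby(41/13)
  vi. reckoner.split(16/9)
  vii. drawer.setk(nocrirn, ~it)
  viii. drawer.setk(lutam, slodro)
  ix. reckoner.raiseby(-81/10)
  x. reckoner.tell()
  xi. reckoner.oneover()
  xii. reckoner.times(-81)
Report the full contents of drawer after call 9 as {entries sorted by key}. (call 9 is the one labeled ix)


Act: gauge.asunit[v='-45'; u_from='m'; u_to='kg']
Obs: ToolError: incompatible units
Act: drawer.roster[]
Obs: [be, nuto]
Act: reckoner.prime[x='95']
Obs: 95
Act: reckoner.oneover[]
Obs: 1/95
Act: reckoner.raiseby[x='41/13']
Obs: 3908/1235
Act: reckoner.split[x='16/9']
Obs: 8793/4940
Act: drawer.setk[k='nocrirn'; v='~it']
Obs: nil
Act: drawer.setk[k='lutam'; v='slodro']
Obs: nil
Act: reckoner.raiseby[x='-81/10']
Obs: -31221/4940
Act: reckoner.tell[]
Obs: -31221/4940
Act: reckoner.oneover[]
Obs: -4940/31221
Act: reckoner.times[x='-81']
Obs: 44460/3469

Answer: {be=jivo, lutam=slodro, nocrirn=8793/4940, nuto=fez}


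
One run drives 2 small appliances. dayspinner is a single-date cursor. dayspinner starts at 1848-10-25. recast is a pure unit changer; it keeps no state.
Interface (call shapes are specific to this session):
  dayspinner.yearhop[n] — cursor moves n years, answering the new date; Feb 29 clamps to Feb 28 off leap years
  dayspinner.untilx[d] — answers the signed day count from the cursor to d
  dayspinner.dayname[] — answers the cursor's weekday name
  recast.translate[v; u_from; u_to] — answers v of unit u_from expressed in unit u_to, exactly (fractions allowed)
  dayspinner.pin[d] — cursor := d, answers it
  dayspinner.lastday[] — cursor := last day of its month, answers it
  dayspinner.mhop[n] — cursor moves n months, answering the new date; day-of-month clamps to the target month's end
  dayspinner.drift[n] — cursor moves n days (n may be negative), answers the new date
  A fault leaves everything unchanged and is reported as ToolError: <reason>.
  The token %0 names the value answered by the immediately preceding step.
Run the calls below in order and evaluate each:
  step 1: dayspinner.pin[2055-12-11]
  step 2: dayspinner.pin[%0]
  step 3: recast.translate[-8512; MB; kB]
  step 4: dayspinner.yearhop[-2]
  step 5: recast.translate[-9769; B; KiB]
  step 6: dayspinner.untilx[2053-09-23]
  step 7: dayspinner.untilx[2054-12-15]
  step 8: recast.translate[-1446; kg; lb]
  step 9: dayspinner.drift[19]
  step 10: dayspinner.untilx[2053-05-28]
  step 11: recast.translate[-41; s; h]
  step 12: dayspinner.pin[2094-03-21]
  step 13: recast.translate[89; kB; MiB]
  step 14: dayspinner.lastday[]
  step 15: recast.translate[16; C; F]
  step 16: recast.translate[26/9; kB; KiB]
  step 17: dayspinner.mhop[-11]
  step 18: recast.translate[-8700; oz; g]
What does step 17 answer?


Answer: 2093-04-30

Derivation:
I try dayspinner.pin(d=2055-12-11), — result: 2055-12-11.
Then dayspinner.pin(d=%0), and get 2055-12-11.
Next I call recast.translate(v=-8512, u_from=MB, u_to=kB), and see -8512000.
I use dayspinner.yearhop(n=-2), → 2053-12-11.
I use recast.translate(v=-9769, u_from=B, u_to=KiB): -9769/1024.
Invoking dayspinner.untilx(d=2053-09-23), — result: -79.
I use dayspinner.untilx(d=2054-12-15), which returns 369.
Next I call recast.translate(v=-1446, u_from=kg, u_to=lb), and see -144600000000/45359237.
I invoke dayspinner.drift(n=19), and see 2053-12-30.
Calling dayspinner.untilx(d=2053-05-28): -216.
I invoke recast.translate(v=-41, u_from=s, u_to=h), → -41/3600.
I run dayspinner.pin(d=2094-03-21): 2094-03-21.
Invoking recast.translate(v=89, u_from=kB, u_to=MiB), and get 11125/131072.
I run dayspinner.lastday: 2094-03-31.
I try recast.translate(v=16, u_from=C, u_to=F), and see 304/5.
I invoke recast.translate(v=26/9, u_from=kB, u_to=KiB), which returns 1625/576.
Calling dayspinner.mhop(n=-11), and observe 2093-04-30.
Then recast.translate(v=-8700, u_from=oz, u_to=g), giving -3946253619/16000.


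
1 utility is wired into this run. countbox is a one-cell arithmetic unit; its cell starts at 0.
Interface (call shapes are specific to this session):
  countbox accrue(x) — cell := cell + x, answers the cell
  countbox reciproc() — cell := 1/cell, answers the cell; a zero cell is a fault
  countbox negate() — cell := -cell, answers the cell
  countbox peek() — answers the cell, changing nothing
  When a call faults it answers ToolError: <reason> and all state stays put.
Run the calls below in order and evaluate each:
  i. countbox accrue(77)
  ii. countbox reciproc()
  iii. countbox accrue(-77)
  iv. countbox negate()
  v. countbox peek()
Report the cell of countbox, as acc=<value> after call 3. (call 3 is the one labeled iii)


==> countbox accrue(x: 77)
<== 77
==> countbox reciproc()
<== 1/77
==> countbox accrue(x: -77)
<== -5928/77
==> countbox negate()
<== 5928/77
==> countbox peek()
<== 5928/77

Answer: acc=-5928/77


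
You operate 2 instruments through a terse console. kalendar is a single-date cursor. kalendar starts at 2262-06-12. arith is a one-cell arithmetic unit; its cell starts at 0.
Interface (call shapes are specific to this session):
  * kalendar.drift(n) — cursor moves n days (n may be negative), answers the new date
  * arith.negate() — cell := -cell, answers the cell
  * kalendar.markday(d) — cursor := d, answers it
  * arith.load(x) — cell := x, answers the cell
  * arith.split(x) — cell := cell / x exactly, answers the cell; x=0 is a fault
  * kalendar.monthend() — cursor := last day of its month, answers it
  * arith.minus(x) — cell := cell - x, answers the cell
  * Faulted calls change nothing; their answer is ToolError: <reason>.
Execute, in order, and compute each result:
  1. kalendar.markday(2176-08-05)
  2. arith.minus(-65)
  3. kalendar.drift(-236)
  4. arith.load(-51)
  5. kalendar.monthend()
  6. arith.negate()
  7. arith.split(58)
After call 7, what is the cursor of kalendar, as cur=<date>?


-- markday(d: 2176-08-05) -> 2176-08-05
-- minus(x: -65) -> 65
-- drift(n: -236) -> 2175-12-13
-- load(x: -51) -> -51
-- monthend() -> 2175-12-31
-- negate() -> 51
-- split(x: 58) -> 51/58

Answer: cur=2175-12-31


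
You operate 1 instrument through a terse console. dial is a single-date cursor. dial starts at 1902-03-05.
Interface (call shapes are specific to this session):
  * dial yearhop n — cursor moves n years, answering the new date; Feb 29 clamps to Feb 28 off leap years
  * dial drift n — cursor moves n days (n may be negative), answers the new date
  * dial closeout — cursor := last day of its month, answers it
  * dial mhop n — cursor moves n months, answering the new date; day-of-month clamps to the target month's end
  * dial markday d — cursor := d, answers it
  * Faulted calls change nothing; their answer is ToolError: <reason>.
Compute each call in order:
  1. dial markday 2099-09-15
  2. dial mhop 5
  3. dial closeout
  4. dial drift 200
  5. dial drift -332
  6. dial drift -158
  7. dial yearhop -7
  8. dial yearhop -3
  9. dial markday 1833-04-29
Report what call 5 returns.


Answer: 2099-10-19

Derivation:
·→ dial markday(d→2099-09-15)
·← 2099-09-15
·→ dial mhop(n→5)
·← 2100-02-15
·→ dial closeout()
·← 2100-02-28
·→ dial drift(n→200)
·← 2100-09-16
·→ dial drift(n→-332)
·← 2099-10-19
·→ dial drift(n→-158)
·← 2099-05-14
·→ dial yearhop(n→-7)
·← 2092-05-14
·→ dial yearhop(n→-3)
·← 2089-05-14
·→ dial markday(d→1833-04-29)
·← 1833-04-29


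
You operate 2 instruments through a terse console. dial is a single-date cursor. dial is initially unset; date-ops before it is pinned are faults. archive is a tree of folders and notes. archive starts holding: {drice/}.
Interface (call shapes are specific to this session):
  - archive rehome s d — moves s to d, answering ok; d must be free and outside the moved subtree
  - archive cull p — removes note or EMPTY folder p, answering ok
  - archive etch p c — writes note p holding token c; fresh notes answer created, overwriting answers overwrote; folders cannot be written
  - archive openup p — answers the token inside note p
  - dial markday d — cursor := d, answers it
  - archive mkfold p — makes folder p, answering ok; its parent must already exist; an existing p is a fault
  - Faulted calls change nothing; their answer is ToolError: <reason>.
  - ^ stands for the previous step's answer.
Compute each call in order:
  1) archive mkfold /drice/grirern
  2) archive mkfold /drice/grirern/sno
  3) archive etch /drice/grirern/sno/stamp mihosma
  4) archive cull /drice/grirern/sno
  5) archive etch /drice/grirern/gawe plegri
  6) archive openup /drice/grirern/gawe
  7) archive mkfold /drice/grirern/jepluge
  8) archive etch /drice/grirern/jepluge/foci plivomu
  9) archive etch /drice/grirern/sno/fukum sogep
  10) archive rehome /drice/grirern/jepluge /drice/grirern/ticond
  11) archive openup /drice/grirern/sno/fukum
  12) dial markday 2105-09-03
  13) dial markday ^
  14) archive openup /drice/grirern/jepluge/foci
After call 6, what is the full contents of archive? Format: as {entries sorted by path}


Answer: {drice/, drice/grirern/, drice/grirern/gawe=plegri, drice/grirern/sno/, drice/grirern/sno/stamp=mihosma}

Derivation:
-- archive mkfold(p→/drice/grirern) => ok
-- archive mkfold(p→/drice/grirern/sno) => ok
-- archive etch(p→/drice/grirern/sno/stamp, c→mihosma) => created
-- archive cull(p→/drice/grirern/sno) => ToolError: not empty
-- archive etch(p→/drice/grirern/gawe, c→plegri) => created
-- archive openup(p→/drice/grirern/gawe) => plegri
-- archive mkfold(p→/drice/grirern/jepluge) => ok
-- archive etch(p→/drice/grirern/jepluge/foci, c→plivomu) => created
-- archive etch(p→/drice/grirern/sno/fukum, c→sogep) => created
-- archive rehome(s→/drice/grirern/jepluge, d→/drice/grirern/ticond) => ok
-- archive openup(p→/drice/grirern/sno/fukum) => sogep
-- dial markday(d→2105-09-03) => 2105-09-03
-- dial markday(d→^) => 2105-09-03
-- archive openup(p→/drice/grirern/jepluge/foci) => ToolError: not found


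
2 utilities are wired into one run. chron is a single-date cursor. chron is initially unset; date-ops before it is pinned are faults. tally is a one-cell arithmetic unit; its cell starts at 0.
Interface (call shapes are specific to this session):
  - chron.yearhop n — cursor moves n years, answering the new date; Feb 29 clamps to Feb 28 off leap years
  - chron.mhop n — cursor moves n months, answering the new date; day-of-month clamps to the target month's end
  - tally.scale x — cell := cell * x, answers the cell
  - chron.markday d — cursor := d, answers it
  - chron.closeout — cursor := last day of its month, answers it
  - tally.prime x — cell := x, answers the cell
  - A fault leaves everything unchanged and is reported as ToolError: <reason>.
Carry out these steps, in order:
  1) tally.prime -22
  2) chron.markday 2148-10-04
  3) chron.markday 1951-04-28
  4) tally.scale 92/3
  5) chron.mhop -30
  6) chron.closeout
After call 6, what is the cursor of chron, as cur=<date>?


==> prime(x: -22)
<== -22
==> markday(d: 2148-10-04)
<== 2148-10-04
==> markday(d: 1951-04-28)
<== 1951-04-28
==> scale(x: 92/3)
<== -2024/3
==> mhop(n: -30)
<== 1948-10-28
==> closeout()
<== 1948-10-31

Answer: cur=1948-10-31


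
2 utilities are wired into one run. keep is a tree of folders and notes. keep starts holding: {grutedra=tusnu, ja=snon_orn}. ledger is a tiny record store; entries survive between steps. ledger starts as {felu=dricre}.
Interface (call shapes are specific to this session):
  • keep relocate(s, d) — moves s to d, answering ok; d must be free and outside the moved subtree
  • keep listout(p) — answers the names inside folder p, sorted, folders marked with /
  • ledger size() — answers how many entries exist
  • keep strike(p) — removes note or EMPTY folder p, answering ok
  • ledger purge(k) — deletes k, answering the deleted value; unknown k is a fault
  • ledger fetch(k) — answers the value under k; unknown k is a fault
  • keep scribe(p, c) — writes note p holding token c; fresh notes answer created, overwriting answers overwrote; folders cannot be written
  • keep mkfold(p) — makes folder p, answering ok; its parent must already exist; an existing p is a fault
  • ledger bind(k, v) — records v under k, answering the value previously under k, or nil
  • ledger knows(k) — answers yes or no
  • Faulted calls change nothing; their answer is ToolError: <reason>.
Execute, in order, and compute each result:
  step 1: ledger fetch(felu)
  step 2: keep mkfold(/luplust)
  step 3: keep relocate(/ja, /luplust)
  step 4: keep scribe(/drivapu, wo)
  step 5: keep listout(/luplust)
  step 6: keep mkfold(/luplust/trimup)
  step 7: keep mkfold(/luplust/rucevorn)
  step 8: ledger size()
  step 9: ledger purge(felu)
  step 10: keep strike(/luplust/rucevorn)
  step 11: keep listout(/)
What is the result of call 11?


# ledger fetch(k: felu) -> dricre
# keep mkfold(p: /luplust) -> ok
# keep relocate(s: /ja, d: /luplust) -> ToolError: exists
# keep scribe(p: /drivapu, c: wo) -> created
# keep listout(p: /luplust) -> []
# keep mkfold(p: /luplust/trimup) -> ok
# keep mkfold(p: /luplust/rucevorn) -> ok
# ledger size() -> 1
# ledger purge(k: felu) -> dricre
# keep strike(p: /luplust/rucevorn) -> ok
# keep listout(p: /) -> [drivapu, grutedra, ja, luplust/]

Answer: [drivapu, grutedra, ja, luplust/]


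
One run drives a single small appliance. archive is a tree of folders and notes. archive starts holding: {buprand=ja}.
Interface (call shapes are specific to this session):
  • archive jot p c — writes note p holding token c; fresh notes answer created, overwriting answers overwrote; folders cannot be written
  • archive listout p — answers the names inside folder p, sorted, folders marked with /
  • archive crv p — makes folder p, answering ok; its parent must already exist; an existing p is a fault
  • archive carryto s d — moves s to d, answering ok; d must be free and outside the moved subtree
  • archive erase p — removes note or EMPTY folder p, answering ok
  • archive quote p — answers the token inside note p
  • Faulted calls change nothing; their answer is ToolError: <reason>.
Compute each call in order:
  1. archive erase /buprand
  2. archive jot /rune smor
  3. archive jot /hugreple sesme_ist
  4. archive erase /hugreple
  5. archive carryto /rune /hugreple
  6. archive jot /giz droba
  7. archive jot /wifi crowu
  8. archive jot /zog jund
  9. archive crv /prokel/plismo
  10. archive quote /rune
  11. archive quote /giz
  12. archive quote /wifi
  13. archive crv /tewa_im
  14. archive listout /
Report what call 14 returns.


// archive erase(p: /buprand) : ok
// archive jot(p: /rune, c: smor) : created
// archive jot(p: /hugreple, c: sesme_ist) : created
// archive erase(p: /hugreple) : ok
// archive carryto(s: /rune, d: /hugreple) : ok
// archive jot(p: /giz, c: droba) : created
// archive jot(p: /wifi, c: crowu) : created
// archive jot(p: /zog, c: jund) : created
// archive crv(p: /prokel/plismo) : ToolError: no parent
// archive quote(p: /rune) : ToolError: not found
// archive quote(p: /giz) : droba
// archive quote(p: /wifi) : crowu
// archive crv(p: /tewa_im) : ok
// archive listout(p: /) : [giz, hugreple, tewa_im/, wifi, zog]

Answer: [giz, hugreple, tewa_im/, wifi, zog]


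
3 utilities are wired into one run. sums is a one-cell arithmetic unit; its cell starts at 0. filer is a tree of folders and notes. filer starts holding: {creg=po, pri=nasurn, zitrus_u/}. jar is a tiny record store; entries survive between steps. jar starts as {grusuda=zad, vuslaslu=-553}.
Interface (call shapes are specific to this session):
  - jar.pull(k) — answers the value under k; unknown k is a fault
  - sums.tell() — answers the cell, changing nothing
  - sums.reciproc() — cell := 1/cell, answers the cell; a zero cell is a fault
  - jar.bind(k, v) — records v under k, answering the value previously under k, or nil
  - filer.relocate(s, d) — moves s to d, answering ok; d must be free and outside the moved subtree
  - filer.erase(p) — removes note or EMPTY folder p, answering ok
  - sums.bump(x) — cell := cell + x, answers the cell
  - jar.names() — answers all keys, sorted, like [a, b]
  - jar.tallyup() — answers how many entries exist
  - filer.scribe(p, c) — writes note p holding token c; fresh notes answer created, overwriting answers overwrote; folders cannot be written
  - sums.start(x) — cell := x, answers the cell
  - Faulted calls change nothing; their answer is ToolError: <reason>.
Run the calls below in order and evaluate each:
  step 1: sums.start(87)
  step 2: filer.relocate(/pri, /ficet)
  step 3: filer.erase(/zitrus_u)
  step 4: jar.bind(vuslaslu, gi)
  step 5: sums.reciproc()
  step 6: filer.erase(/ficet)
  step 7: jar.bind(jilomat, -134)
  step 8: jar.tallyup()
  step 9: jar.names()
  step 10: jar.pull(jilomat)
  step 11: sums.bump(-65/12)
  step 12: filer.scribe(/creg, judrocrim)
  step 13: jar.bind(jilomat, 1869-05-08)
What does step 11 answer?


Answer: -627/116

Derivation:
==> sums.start(x→87)
<== 87
==> filer.relocate(s→/pri, d→/ficet)
<== ok
==> filer.erase(p→/zitrus_u)
<== ok
==> jar.bind(k→vuslaslu, v→gi)
<== -553
==> sums.reciproc()
<== 1/87
==> filer.erase(p→/ficet)
<== ok
==> jar.bind(k→jilomat, v→-134)
<== nil
==> jar.tallyup()
<== 3
==> jar.names()
<== [grusuda, jilomat, vuslaslu]
==> jar.pull(k→jilomat)
<== -134
==> sums.bump(x→-65/12)
<== -627/116
==> filer.scribe(p→/creg, c→judrocrim)
<== overwrote
==> jar.bind(k→jilomat, v→1869-05-08)
<== -134


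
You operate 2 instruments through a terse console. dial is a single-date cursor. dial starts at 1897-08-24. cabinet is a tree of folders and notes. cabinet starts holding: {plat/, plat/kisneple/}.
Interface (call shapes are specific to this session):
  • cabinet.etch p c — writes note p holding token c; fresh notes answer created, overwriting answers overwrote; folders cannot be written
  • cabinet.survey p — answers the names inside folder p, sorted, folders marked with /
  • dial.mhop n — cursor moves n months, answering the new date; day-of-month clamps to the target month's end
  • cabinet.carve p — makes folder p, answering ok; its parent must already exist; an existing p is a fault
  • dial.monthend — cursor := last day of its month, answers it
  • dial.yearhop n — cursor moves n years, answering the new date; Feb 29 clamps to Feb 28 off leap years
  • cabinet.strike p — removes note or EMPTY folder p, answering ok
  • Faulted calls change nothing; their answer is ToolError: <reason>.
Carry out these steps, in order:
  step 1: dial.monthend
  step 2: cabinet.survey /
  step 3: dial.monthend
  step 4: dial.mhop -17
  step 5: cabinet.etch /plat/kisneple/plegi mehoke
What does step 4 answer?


-> dial.monthend()
<- 1897-08-31
-> cabinet.survey(p=/)
<- [plat/]
-> dial.monthend()
<- 1897-08-31
-> dial.mhop(n=-17)
<- 1896-03-31
-> cabinet.etch(p=/plat/kisneple/plegi, c=mehoke)
<- created

Answer: 1896-03-31


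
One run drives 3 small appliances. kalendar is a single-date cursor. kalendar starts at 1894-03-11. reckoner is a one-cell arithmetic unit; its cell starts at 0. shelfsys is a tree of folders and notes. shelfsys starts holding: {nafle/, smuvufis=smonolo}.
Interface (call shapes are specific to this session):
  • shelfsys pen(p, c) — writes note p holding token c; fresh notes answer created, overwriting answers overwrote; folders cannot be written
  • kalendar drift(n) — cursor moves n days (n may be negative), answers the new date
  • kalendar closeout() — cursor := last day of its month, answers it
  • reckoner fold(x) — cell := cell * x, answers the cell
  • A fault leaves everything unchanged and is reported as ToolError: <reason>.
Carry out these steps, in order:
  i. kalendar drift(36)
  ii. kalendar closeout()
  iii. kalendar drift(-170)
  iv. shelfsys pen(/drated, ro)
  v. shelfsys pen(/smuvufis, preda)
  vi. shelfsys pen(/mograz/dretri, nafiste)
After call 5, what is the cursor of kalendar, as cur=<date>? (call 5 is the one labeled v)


>> kalendar drift(n→36)
<< 1894-04-16
>> kalendar closeout()
<< 1894-04-30
>> kalendar drift(n→-170)
<< 1893-11-11
>> shelfsys pen(p→/drated, c→ro)
<< created
>> shelfsys pen(p→/smuvufis, c→preda)
<< overwrote
>> shelfsys pen(p→/mograz/dretri, c→nafiste)
<< ToolError: no parent

Answer: cur=1893-11-11


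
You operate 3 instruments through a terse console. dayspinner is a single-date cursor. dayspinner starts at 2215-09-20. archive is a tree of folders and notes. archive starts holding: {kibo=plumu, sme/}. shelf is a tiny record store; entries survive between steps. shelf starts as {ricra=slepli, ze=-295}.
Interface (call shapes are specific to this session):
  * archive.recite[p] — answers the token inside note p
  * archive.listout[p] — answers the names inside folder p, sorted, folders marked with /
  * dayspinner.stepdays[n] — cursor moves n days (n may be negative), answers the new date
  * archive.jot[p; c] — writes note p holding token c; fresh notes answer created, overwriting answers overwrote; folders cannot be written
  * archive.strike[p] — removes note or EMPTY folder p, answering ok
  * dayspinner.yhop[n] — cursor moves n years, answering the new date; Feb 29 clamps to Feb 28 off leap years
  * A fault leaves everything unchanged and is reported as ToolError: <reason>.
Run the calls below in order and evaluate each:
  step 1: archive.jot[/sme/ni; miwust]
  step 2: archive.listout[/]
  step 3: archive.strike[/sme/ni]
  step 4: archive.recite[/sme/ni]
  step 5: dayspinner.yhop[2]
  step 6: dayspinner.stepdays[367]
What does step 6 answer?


Answer: 2218-09-22

Derivation:
// 1. archive.jot(p: /sme/ni, c: miwust) => created
// 2. archive.listout(p: /) => [kibo, sme/]
// 3. archive.strike(p: /sme/ni) => ok
// 4. archive.recite(p: /sme/ni) => ToolError: not found
// 5. dayspinner.yhop(n: 2) => 2217-09-20
// 6. dayspinner.stepdays(n: 367) => 2218-09-22


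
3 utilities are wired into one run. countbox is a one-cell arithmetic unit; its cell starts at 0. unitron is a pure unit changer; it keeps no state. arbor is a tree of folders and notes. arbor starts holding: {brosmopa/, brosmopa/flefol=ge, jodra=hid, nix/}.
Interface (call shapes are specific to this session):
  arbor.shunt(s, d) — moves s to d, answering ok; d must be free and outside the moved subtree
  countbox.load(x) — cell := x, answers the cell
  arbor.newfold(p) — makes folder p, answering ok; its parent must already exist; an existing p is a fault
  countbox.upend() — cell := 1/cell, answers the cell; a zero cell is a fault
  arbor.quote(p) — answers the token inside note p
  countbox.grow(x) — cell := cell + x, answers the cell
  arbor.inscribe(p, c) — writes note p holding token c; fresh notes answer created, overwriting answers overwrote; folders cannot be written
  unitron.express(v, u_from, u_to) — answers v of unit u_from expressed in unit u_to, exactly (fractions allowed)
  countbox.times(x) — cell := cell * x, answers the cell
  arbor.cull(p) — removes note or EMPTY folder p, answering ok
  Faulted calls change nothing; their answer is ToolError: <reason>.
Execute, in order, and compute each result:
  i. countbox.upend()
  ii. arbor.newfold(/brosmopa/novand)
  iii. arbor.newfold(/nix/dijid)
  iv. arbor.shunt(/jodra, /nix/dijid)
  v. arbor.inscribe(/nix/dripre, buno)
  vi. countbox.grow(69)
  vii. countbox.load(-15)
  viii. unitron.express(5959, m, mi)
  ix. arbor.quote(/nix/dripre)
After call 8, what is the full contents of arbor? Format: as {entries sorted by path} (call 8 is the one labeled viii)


% countbox.upend
= ToolError: reciprocal of zero
% arbor.newfold p='/brosmopa/novand'
= ok
% arbor.newfold p='/nix/dijid'
= ok
% arbor.shunt s='/jodra' d='/nix/dijid'
= ToolError: exists
% arbor.inscribe p='/nix/dripre' c='buno'
= created
% countbox.grow x='69'
= 69
% countbox.load x='-15'
= -15
% unitron.express v='5959' u_from='m' u_to='mi'
= 744875/201168
% arbor.quote p='/nix/dripre'
= buno

Answer: {brosmopa/, brosmopa/flefol=ge, brosmopa/novand/, jodra=hid, nix/, nix/dijid/, nix/dripre=buno}


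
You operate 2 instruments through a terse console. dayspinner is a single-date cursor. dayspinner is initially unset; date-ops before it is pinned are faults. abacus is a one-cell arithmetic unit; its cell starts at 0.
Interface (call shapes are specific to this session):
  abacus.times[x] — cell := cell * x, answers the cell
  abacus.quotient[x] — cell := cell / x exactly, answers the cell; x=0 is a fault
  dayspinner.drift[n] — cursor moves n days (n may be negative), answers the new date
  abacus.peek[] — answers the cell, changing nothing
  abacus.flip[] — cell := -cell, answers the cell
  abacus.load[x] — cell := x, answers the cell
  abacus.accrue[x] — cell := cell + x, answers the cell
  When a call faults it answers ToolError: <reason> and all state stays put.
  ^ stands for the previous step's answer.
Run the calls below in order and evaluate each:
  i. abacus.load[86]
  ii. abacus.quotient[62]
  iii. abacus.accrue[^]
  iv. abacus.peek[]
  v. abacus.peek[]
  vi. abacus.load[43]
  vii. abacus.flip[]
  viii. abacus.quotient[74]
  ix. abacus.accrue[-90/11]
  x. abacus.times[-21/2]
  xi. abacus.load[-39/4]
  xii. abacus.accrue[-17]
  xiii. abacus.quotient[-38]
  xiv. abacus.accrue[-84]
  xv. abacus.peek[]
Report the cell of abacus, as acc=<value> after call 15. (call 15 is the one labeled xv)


$ load x→86
  86
$ quotient x→62
  43/31
$ accrue x→^
  86/31
$ peek
  86/31
$ peek
  86/31
$ load x→43
  43
$ flip
  -43
$ quotient x→74
  -43/74
$ accrue x→-90/11
  -7133/814
$ times x→-21/2
  149793/1628
$ load x→-39/4
  -39/4
$ accrue x→-17
  -107/4
$ quotient x→-38
  107/152
$ accrue x→-84
  -12661/152
$ peek
  -12661/152

Answer: acc=-12661/152


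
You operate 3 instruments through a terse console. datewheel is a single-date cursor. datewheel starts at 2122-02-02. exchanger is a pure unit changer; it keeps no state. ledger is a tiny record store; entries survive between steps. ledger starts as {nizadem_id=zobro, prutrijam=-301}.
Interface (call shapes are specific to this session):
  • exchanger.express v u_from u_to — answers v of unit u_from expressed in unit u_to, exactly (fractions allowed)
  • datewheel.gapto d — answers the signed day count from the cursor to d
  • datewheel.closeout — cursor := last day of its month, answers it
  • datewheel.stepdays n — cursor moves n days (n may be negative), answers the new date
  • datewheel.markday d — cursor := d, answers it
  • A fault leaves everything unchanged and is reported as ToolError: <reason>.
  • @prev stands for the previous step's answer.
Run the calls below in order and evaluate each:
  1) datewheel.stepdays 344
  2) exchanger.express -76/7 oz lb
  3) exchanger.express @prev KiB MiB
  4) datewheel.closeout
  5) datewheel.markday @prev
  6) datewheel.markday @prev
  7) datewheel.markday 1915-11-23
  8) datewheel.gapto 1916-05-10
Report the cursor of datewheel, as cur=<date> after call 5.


Answer: cur=2123-01-31

Derivation:
I run datewheel.stepdays on 344, and observe 2123-01-12.
Calling exchanger.express on -76/7, oz, lb, yielding -19/28.
Invoking exchanger.express on @prev, KiB, MiB, and get -19/28672.
Now I run datewheel.closeout(), and see 2123-01-31.
Calling datewheel.markday on @prev, yielding 2123-01-31.
I call datewheel.markday on @prev, and observe 2123-01-31.
I try datewheel.markday on 1915-11-23, yielding 1915-11-23.
I invoke datewheel.gapto on 1916-05-10, and see 169.


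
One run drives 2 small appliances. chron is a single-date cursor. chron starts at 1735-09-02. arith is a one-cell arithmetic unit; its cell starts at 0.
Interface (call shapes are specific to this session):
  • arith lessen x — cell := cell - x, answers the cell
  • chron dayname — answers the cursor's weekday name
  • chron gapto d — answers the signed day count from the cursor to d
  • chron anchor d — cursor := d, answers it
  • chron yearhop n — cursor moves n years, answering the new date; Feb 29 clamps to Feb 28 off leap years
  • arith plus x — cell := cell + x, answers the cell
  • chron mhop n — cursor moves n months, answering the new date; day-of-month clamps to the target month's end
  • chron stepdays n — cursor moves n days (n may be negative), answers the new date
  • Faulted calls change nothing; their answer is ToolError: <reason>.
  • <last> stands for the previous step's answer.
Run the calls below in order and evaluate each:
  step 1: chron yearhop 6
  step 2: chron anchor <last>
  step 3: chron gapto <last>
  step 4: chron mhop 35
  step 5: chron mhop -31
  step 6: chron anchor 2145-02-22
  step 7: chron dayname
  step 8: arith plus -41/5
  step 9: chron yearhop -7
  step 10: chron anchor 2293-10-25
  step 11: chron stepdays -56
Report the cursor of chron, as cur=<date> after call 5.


> chron yearhop n: 6
[out] 1741-09-02
> chron anchor d: <last>
[out] 1741-09-02
> chron gapto d: <last>
[out] 0
> chron mhop n: 35
[out] 1744-08-02
> chron mhop n: -31
[out] 1742-01-02
> chron anchor d: 2145-02-22
[out] 2145-02-22
> chron dayname
[out] Monday
> arith plus x: -41/5
[out] -41/5
> chron yearhop n: -7
[out] 2138-02-22
> chron anchor d: 2293-10-25
[out] 2293-10-25
> chron stepdays n: -56
[out] 2293-08-30

Answer: cur=1742-01-02


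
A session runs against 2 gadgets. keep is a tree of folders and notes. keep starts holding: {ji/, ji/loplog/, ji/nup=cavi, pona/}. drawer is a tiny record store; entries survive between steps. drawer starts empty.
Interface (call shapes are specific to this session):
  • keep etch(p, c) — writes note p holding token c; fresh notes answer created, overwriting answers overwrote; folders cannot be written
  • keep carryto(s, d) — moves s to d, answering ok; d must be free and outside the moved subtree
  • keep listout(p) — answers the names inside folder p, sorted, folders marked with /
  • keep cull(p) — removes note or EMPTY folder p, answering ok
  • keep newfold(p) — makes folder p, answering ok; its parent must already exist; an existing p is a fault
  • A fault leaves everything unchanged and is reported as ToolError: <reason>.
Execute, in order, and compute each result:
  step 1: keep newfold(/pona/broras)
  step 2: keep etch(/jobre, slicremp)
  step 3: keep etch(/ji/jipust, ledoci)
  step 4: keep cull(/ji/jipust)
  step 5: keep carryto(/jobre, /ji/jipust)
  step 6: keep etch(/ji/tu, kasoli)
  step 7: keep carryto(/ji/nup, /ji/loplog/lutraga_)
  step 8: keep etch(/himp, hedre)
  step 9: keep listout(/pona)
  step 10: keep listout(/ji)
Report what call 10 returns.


~$ keep newfold p: /pona/broras
[out] ok
~$ keep etch p: /jobre c: slicremp
[out] created
~$ keep etch p: /ji/jipust c: ledoci
[out] created
~$ keep cull p: /ji/jipust
[out] ok
~$ keep carryto s: /jobre d: /ji/jipust
[out] ok
~$ keep etch p: /ji/tu c: kasoli
[out] created
~$ keep carryto s: /ji/nup d: /ji/loplog/lutraga_
[out] ok
~$ keep etch p: /himp c: hedre
[out] created
~$ keep listout p: /pona
[out] [broras/]
~$ keep listout p: /ji
[out] [jipust, loplog/, tu]

Answer: [jipust, loplog/, tu]


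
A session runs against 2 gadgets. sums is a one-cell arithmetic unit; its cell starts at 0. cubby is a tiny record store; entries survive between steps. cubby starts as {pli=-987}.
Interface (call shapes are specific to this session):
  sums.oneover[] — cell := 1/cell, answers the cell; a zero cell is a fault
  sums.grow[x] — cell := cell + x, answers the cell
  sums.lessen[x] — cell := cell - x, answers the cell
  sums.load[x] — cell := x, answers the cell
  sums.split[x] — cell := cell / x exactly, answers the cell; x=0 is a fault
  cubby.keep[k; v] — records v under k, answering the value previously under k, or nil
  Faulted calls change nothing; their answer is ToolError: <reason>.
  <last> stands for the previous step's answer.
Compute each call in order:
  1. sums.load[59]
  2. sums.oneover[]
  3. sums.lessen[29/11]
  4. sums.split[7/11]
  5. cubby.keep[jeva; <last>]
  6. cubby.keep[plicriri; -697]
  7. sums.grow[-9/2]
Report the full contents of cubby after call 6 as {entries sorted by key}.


Answer: {jeva=-1700/413, pli=-987, plicriri=-697}

Derivation:
$ sums.load 59
:: 59
$ sums.oneover
:: 1/59
$ sums.lessen 29/11
:: -1700/649
$ sums.split 7/11
:: -1700/413
$ cubby.keep jeva <last>
:: nil
$ cubby.keep plicriri -697
:: nil
$ sums.grow -9/2
:: -7117/826


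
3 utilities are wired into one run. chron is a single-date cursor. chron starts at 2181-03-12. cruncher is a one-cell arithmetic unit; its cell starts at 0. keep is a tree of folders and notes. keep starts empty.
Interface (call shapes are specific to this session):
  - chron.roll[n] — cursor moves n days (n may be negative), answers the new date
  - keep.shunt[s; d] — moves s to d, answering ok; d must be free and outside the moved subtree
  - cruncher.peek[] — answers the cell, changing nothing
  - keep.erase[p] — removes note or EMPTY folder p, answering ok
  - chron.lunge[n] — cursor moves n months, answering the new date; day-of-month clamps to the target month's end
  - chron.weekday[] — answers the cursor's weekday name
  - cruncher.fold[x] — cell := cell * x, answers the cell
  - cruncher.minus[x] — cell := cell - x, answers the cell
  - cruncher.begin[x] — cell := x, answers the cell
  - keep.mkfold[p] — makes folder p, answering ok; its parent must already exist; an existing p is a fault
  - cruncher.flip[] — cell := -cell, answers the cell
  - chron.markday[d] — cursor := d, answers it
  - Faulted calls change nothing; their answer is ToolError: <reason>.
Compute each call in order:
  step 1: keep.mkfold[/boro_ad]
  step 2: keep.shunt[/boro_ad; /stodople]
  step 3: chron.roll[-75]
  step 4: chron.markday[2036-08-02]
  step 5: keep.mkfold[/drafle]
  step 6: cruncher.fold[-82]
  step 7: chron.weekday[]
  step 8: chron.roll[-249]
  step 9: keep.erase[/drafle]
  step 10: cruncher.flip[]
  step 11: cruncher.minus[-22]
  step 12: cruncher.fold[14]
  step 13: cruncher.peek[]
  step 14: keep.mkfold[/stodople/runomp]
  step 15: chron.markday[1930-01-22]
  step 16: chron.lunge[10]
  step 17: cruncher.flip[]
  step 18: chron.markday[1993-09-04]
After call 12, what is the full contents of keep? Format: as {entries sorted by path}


Answer: {stodople/}

Derivation:
→ keep.mkfold(p: /boro_ad)
← ok
→ keep.shunt(s: /boro_ad, d: /stodople)
← ok
→ chron.roll(n: -75)
← 2180-12-27
→ chron.markday(d: 2036-08-02)
← 2036-08-02
→ keep.mkfold(p: /drafle)
← ok
→ cruncher.fold(x: -82)
← 0
→ chron.weekday()
← Saturday
→ chron.roll(n: -249)
← 2035-11-27
→ keep.erase(p: /drafle)
← ok
→ cruncher.flip()
← 0
→ cruncher.minus(x: -22)
← 22
→ cruncher.fold(x: 14)
← 308
→ cruncher.peek()
← 308
→ keep.mkfold(p: /stodople/runomp)
← ok
→ chron.markday(d: 1930-01-22)
← 1930-01-22
→ chron.lunge(n: 10)
← 1930-11-22
→ cruncher.flip()
← -308
→ chron.markday(d: 1993-09-04)
← 1993-09-04


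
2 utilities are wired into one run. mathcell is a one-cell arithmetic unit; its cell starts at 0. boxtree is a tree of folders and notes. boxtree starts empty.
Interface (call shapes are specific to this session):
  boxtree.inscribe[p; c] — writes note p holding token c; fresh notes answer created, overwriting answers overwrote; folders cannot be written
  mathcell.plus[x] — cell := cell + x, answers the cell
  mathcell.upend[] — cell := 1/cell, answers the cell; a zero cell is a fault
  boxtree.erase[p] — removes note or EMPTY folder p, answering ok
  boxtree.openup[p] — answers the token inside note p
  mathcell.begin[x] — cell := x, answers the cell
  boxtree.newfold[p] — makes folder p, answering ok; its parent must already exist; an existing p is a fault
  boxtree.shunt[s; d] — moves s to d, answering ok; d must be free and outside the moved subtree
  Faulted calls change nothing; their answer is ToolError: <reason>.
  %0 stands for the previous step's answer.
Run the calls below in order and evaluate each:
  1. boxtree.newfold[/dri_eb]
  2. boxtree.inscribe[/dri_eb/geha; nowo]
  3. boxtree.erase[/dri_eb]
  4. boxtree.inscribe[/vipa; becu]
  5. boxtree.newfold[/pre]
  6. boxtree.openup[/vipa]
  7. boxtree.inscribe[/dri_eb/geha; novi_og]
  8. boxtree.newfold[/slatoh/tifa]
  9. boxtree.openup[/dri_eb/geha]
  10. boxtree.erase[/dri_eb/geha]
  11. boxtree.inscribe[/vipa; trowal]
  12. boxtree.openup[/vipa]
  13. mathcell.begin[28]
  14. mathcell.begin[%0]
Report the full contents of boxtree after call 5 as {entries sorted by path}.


# 1. newfold(p='/dri_eb') : ok
# 2. inscribe(p='/dri_eb/geha', c='nowo') : created
# 3. erase(p='/dri_eb') : ToolError: not empty
# 4. inscribe(p='/vipa', c='becu') : created
# 5. newfold(p='/pre') : ok
# 6. openup(p='/vipa') : becu
# 7. inscribe(p='/dri_eb/geha', c='novi_og') : overwrote
# 8. newfold(p='/slatoh/tifa') : ToolError: no parent
# 9. openup(p='/dri_eb/geha') : novi_og
# 10. erase(p='/dri_eb/geha') : ok
# 11. inscribe(p='/vipa', c='trowal') : overwrote
# 12. openup(p='/vipa') : trowal
# 13. begin(x='28') : 28
# 14. begin(x='%0') : 28

Answer: {dri_eb/, dri_eb/geha=nowo, pre/, vipa=becu}


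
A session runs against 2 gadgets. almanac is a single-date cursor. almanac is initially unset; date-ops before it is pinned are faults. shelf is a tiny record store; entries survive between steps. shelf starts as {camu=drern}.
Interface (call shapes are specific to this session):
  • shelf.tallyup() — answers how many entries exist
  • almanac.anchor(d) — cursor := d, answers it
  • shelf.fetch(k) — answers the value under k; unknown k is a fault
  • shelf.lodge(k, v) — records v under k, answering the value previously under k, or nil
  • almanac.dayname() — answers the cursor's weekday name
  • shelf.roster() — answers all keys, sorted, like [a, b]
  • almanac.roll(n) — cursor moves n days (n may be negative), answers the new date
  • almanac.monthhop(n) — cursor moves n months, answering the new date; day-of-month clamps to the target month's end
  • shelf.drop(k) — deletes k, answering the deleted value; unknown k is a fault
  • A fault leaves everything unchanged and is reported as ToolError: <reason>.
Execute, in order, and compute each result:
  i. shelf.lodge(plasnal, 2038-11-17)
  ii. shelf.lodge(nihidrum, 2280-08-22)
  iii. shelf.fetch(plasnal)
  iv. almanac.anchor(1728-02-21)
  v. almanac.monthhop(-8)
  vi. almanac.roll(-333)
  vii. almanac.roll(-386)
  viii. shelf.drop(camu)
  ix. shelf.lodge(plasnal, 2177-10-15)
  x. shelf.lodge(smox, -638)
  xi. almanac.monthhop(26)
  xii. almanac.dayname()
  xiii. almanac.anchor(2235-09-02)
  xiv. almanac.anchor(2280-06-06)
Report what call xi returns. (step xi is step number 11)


Answer: 1727-09-02

Derivation:
Act: shelf.lodge[k: plasnal; v: 2038-11-17]
Obs: nil
Act: shelf.lodge[k: nihidrum; v: 2280-08-22]
Obs: nil
Act: shelf.fetch[k: plasnal]
Obs: 2038-11-17
Act: almanac.anchor[d: 1728-02-21]
Obs: 1728-02-21
Act: almanac.monthhop[n: -8]
Obs: 1727-06-21
Act: almanac.roll[n: -333]
Obs: 1726-07-23
Act: almanac.roll[n: -386]
Obs: 1725-07-02
Act: shelf.drop[k: camu]
Obs: drern
Act: shelf.lodge[k: plasnal; v: 2177-10-15]
Obs: 2038-11-17
Act: shelf.lodge[k: smox; v: -638]
Obs: nil
Act: almanac.monthhop[n: 26]
Obs: 1727-09-02
Act: almanac.dayname[]
Obs: Tuesday
Act: almanac.anchor[d: 2235-09-02]
Obs: 2235-09-02
Act: almanac.anchor[d: 2280-06-06]
Obs: 2280-06-06
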